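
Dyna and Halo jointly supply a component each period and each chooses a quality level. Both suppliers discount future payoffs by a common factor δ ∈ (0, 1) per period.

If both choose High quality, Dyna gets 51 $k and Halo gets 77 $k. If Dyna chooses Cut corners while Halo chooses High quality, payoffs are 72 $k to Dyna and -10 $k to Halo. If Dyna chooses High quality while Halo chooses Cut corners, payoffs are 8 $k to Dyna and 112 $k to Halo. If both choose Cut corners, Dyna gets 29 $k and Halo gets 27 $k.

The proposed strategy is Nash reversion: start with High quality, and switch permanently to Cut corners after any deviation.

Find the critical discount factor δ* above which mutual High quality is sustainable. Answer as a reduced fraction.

Dyna's threshold: (72−51)/(72−29) = 21/43.
Halo's threshold: (112−77)/(112−27) = 7/17.
21/43 > 7/17, so Dyna binds and δ* = 21/43.

21/43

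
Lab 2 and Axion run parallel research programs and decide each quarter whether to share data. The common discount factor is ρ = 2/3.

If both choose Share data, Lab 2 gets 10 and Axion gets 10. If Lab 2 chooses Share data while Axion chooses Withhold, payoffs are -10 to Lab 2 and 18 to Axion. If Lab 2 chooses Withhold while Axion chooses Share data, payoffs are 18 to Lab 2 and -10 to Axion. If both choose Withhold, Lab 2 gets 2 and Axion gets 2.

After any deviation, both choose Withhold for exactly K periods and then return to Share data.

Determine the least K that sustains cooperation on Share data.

IC: ρ(1−ρ^K)/(1−ρ) ≥ (18−10)/(10−2) = 1.
With ρ = 2/3: need 1 − ρ^K ≥ 1·(1−2/3)/(2/3), i.e. ρ^K ≤ 0.5000.
Since (2/3)^1 = 0.6667 and (2/3)^2 = 0.4444, the smallest such K is 2.

2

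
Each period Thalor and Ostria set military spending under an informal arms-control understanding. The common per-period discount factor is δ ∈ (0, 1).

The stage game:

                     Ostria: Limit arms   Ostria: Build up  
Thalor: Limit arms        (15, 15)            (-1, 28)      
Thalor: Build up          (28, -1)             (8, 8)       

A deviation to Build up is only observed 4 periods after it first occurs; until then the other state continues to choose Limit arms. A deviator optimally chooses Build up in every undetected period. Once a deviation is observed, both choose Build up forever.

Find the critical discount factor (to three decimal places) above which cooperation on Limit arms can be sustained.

A deviator earns 28 for 4 periods, then 8 forever; cooperating earns 15 forever. Multiplying the IC by (1−δ):
15 ≥ 28(1−δ^4) + 8δ^4, so 20·δ^4 ≥ 13 and δ^4 ≥ 13/20.
δ ≥ (13/20)^(1/4) ≈ 0.898.

0.898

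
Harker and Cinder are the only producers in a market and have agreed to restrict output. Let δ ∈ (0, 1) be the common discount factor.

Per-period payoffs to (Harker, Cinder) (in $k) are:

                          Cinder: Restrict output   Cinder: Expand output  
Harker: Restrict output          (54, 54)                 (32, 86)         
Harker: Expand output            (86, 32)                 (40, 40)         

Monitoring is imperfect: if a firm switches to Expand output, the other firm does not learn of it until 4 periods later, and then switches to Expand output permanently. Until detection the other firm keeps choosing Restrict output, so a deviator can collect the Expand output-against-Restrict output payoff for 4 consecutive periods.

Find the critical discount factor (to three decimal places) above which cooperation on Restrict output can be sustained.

A deviator earns 86 for 4 periods, then 40 forever; cooperating earns 54 forever. Multiplying the IC by (1−δ):
54 ≥ 86(1−δ^4) + 40δ^4, so 46·δ^4 ≥ 32 and δ^4 ≥ 16/23.
δ ≥ (16/23)^(1/4) ≈ 0.913.

0.913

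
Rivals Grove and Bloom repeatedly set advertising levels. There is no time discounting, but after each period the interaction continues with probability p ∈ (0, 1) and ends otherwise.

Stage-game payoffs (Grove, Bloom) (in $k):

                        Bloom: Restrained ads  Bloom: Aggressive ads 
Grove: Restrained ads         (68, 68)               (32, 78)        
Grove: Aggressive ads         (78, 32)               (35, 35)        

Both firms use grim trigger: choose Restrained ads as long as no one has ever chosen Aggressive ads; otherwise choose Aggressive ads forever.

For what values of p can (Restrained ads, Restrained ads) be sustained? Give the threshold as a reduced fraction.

With no time discounting, the continuation probability p plays the role of the discount factor.
Grim-trigger IC: 68/(1−p) ≥ 78 + 35p/(1−p) ⇒ p ≥ (78−68)/(78−35) = 10/43.

10/43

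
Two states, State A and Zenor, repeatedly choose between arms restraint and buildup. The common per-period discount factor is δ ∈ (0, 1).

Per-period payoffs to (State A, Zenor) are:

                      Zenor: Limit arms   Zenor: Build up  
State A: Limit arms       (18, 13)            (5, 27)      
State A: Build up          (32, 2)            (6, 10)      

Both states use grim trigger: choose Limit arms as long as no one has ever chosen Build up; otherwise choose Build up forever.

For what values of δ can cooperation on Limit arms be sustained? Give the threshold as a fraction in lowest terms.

State A: cooperation gives 18 each period; deviation gives 32 once then 6 forever.
  18/(1−δ) ≥ 32 + 6δ/(1−δ) ⇒ δ ≥ 14/26 = 7/13.
Zenor: cooperation gives 13 each period; deviation gives 27 once then 10 forever.
  δ ≥ 14/17.
Both must hold, so the binding constraint is Zenor's: δ ≥ 14/17.

14/17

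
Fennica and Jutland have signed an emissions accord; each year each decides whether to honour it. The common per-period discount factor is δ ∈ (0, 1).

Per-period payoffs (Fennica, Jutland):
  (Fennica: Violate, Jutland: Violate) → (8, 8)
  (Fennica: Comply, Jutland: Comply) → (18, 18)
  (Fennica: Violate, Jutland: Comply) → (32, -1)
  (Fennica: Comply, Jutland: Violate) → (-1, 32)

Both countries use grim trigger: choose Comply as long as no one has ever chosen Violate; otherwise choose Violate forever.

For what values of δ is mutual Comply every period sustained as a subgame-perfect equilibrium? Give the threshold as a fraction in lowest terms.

7/12

18/(1−δ) ≥ 32 + 8δ/(1−δ)
18 ≥ 32 − 24δ
δ ≥ 14/24 = 7/12.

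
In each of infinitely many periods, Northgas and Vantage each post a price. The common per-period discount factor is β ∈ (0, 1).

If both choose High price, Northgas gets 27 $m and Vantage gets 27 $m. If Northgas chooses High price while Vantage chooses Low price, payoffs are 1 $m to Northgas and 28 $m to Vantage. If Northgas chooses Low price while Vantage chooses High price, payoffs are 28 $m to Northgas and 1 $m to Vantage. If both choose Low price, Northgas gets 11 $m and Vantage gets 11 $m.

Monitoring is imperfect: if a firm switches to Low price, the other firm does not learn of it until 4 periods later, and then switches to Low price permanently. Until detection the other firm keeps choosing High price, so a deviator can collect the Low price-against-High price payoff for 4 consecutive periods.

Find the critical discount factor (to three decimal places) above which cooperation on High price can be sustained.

0.492

A deviator earns 28 for 4 periods, then 11 forever; cooperating earns 27 forever. Multiplying the IC by (1−β):
27 ≥ 28(1−β^4) + 11β^4, so 17·β^4 ≥ 1 and β^4 ≥ 1/17.
β ≥ (1/17)^(1/4) ≈ 0.492.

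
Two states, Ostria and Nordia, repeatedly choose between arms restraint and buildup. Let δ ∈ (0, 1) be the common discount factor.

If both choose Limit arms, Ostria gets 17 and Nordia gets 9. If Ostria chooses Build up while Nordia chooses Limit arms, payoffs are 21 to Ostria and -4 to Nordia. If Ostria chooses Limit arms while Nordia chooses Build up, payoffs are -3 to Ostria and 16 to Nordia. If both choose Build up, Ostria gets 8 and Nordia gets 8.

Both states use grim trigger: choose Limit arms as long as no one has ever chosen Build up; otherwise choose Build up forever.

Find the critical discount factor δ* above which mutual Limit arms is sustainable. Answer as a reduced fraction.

7/8

Ostria's threshold: (21−17)/(21−8) = 4/13.
Nordia's threshold: (16−9)/(16−8) = 7/8.
4/13 < 7/8, so Nordia binds and δ* = 7/8.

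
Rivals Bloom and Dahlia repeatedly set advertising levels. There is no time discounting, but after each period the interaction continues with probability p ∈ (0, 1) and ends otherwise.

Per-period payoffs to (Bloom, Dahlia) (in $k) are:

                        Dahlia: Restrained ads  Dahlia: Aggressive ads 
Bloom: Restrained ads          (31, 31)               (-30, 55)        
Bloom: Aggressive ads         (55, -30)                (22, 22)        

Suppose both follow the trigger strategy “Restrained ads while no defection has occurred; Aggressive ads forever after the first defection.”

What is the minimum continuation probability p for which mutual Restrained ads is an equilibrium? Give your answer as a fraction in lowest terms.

8/11

With no time discounting, the continuation probability p plays the role of the discount factor.
Grim-trigger IC: 31/(1−p) ≥ 55 + 22p/(1−p) ⇒ p ≥ (55−31)/(55−22) = 8/11.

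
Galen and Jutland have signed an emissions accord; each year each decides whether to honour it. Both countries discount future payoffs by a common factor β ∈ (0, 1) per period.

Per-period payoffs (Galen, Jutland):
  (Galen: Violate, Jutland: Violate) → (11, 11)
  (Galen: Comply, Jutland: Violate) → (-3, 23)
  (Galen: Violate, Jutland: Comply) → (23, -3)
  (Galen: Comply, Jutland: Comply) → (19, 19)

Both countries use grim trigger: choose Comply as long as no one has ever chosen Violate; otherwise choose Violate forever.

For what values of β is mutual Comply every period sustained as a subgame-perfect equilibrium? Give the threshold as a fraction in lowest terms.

1/3

Under grim trigger the critical discount factor is (T−C)/(T−P) with T = 23, C = 19, P = 11.
β* = (23−19)/(23−11) = 4/12 = 1/3.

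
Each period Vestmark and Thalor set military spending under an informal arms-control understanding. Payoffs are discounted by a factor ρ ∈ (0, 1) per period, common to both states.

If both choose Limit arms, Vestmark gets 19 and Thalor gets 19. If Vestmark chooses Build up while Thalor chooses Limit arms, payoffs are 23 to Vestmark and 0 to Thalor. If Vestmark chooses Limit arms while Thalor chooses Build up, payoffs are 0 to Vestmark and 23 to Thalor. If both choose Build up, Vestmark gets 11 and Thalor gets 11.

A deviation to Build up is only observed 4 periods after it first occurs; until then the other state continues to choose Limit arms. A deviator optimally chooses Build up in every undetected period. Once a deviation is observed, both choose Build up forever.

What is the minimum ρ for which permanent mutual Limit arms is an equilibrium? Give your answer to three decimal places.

0.760

The best deviation is to choose Build up for all 4 undetected periods, earning 23 each, then 11 forever once detected.
Deviation value: 23(1−ρ^4)/(1−ρ) + 11ρ^4/(1−ρ); cooperation value: 19/(1−ρ).
IC: 19 ≥ 23(1−ρ^4) + 11ρ^4 = 23 − 12ρ^4.
So ρ^4 ≥ 4/12 = 1/3, giving ρ ≥ (1/3)^(1/4) ≈ 0.760.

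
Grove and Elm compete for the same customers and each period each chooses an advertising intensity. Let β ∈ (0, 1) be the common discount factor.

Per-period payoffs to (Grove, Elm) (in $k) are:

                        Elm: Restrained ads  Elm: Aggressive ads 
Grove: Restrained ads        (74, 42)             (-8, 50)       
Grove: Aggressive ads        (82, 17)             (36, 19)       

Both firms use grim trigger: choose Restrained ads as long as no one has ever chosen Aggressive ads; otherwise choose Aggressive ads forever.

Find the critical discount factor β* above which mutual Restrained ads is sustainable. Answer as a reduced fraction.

8/31

Grove: cooperation gives 74 each period; deviation gives 82 once then 36 forever.
  74/(1−β) ≥ 82 + 36β/(1−β) ⇒ β ≥ 8/46 = 4/23.
Elm: cooperation gives 42 each period; deviation gives 50 once then 19 forever.
  β ≥ 8/31.
Both must hold, so the binding constraint is Elm's: β ≥ 8/31.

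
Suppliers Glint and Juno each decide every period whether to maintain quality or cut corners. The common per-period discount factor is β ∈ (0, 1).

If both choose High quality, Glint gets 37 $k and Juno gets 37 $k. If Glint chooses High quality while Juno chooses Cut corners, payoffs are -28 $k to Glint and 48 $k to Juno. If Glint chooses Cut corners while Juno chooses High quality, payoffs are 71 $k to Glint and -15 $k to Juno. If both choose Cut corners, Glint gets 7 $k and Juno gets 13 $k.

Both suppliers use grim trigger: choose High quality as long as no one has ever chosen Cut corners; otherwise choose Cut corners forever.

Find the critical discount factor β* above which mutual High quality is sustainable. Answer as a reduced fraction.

Glint's threshold: (71−37)/(71−7) = 17/32.
Juno's threshold: (48−37)/(48−13) = 11/35.
17/32 > 11/35, so Glint binds and β* = 17/32.

17/32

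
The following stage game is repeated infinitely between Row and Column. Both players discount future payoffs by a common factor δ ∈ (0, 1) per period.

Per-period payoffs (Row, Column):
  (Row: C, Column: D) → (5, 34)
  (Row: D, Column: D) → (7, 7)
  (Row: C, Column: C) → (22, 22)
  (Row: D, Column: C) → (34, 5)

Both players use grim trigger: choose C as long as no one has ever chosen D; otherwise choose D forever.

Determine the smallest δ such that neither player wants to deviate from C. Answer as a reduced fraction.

Cooperation forever yields 22 each period: 22/(1−δ).
Deviating yields 34 once, then 7 forever: 34 + 7δ/(1−δ).
No profitable deviation requires 22/(1−δ) ≥ 34 + 7δ/(1−δ).
Multiplying by (1−δ): 22 ≥ 34(1−δ) + 7δ = 34 − 27δ.
So 27δ ≥ 12, i.e. δ ≥ 12/27 = 4/9.

4/9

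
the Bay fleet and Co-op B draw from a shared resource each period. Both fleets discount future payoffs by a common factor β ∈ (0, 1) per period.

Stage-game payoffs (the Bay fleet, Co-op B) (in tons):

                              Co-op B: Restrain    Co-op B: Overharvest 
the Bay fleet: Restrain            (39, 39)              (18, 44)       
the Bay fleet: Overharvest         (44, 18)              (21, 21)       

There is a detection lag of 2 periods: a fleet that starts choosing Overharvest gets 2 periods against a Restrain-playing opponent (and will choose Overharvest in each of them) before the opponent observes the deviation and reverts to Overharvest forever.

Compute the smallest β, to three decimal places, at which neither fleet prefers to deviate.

0.466

A deviator earns 44 for 2 periods, then 21 forever; cooperating earns 39 forever. Multiplying the IC by (1−β):
39 ≥ 44(1−β^2) + 21β^2, so 23·β^2 ≥ 5 and β^2 ≥ 5/23.
β ≥ (5/23)^(1/2) ≈ 0.466.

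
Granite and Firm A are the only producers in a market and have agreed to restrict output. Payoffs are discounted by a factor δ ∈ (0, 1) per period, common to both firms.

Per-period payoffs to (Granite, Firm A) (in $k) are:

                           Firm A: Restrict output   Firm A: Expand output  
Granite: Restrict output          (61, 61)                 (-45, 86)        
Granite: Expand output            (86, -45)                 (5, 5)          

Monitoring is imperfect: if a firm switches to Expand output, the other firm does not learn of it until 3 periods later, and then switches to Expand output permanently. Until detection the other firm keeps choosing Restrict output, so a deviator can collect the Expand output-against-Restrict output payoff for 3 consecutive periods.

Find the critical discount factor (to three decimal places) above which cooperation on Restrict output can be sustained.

A deviator earns 86 for 3 periods, then 5 forever; cooperating earns 61 forever. Multiplying the IC by (1−δ):
61 ≥ 86(1−δ^3) + 5δ^3, so 81·δ^3 ≥ 25 and δ^3 ≥ 25/81.
δ ≥ (25/81)^(1/3) ≈ 0.676.

0.676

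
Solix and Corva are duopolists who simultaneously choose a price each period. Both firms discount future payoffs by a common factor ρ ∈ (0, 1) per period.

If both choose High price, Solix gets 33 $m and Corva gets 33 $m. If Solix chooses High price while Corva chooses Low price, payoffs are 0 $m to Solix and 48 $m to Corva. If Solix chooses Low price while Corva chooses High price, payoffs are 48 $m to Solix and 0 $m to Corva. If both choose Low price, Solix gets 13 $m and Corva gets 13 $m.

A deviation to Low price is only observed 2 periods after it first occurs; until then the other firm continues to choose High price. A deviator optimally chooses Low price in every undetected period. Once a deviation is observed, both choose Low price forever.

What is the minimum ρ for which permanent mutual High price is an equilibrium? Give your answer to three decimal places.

0.655

Deviating for the 2 undetected periods gains 48−33 = 15 per period over cooperation, then loses 33−13 = 20 per period forever once punishment starts.
Gain: 15(1 + ρ + … + ρ^1); loss: 20·ρ^2/(1−ρ).
No profitable deviation ⇔ 15(1−ρ^2) ≤ 20·ρ^2, i.e. ρ^2 ≥ 15/(15+20) = 3/7.
Hence ρ ≥ (3/7)^(1/2) ≈ 0.655.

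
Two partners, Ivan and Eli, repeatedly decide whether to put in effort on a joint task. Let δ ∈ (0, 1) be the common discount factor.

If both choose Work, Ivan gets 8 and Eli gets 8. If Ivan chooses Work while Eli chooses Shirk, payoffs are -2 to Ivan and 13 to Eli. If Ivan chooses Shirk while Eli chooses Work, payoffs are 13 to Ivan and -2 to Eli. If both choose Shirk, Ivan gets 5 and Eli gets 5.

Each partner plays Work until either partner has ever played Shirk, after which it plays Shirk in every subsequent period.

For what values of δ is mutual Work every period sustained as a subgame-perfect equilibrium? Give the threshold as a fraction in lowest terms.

Cooperation forever yields 8 each period: 8/(1−δ).
Deviating yields 13 once, then 5 forever: 13 + 5δ/(1−δ).
No profitable deviation requires 8/(1−δ) ≥ 13 + 5δ/(1−δ).
Multiplying by (1−δ): 8 ≥ 13(1−δ) + 5δ = 13 − 8δ.
So 8δ ≥ 5, i.e. δ ≥ 5/8.

5/8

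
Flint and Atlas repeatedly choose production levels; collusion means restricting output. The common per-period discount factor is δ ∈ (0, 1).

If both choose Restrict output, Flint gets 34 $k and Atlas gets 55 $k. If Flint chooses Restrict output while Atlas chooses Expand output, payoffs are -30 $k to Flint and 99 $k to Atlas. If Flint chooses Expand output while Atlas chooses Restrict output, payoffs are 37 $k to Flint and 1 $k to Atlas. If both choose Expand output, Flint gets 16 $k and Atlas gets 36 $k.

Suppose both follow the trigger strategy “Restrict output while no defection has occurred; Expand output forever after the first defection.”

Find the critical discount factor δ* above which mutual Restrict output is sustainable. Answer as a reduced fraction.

For Flint: deviation gain 37−34 = 3, per-period punishment loss 34−16 = 18. IC gives δ ≥ 3/21 = 1/7.
For Atlas: gain 44, loss 19 per period, so δ ≥ 44/63.
The tighter constraint is Atlas's, so cooperation needs δ ≥ 44/63.

44/63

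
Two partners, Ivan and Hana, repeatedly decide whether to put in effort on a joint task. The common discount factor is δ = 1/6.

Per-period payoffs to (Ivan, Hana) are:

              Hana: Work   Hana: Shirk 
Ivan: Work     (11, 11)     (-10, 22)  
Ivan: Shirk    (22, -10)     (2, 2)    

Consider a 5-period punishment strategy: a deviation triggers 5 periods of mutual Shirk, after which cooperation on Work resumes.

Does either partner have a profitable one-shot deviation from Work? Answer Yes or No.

Yes

A one-shot deviation gives 22 now, then 2 for 5 periods, then back to 11.
Gain from deviating: (22−11) today; loss: (11−2) in each of the next 5 periods.
No-deviation condition: (11−2)(δ+…+δ^5) ≥ 22−11, i.e. δ+…+δ^5 ≥ 11/9.
At δ = 1/6: δ+…+δ^5 = 0.2000 < 1.2222.
So cooperation is not sustainable.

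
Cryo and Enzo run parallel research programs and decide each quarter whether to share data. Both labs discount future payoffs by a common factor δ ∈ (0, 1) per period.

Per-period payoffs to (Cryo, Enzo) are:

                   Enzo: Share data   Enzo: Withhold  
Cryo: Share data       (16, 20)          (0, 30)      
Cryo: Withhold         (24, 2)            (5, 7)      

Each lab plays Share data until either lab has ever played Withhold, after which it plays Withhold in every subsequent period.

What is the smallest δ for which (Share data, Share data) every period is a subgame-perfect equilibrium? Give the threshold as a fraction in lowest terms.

Cryo: cooperation gives 16 each period; deviation gives 24 once then 5 forever.
  16/(1−δ) ≥ 24 + 5δ/(1−δ) ⇒ δ ≥ 8/19.
Enzo: cooperation gives 20 each period; deviation gives 30 once then 7 forever.
  δ ≥ 10/23.
Both must hold, so the binding constraint is Enzo's: δ ≥ 10/23.

10/23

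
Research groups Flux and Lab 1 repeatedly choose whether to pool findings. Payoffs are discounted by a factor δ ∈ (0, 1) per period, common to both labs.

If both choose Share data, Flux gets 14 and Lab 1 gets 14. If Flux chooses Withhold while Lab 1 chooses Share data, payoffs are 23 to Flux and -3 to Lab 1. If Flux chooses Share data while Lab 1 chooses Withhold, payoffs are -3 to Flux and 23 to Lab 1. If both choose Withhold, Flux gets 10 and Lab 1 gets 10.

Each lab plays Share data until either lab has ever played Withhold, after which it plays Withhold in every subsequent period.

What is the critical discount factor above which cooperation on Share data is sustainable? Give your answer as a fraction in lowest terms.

Under grim trigger the critical discount factor is (T−C)/(T−P) with T = 23, C = 14, P = 10.
δ* = (23−14)/(23−10) = 9/13.

9/13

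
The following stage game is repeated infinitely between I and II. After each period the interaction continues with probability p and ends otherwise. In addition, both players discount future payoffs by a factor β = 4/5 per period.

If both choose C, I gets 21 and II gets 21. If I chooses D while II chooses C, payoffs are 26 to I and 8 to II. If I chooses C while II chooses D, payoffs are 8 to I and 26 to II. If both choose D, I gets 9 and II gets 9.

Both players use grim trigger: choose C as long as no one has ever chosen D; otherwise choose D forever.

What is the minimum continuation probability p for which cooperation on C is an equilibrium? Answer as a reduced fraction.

25/68

With continuation probability p and discount β, the effective per-period discount factor is βp.
Grim-trigger IC: βp ≥ (26−21)/(26−9) = 5/17.
So p ≥ (5/17)/(4/5) = 25/68.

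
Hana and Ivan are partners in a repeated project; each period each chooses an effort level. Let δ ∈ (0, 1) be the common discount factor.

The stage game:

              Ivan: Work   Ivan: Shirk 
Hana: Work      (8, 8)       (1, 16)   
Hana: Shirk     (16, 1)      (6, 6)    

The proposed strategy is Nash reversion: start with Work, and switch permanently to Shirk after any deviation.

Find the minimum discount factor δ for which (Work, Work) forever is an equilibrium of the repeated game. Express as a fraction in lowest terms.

One-period gain from deviating is 16 − 8 = 8. The loss is 8 − 6 = 2 in every subsequent period, with present value 2·δ/(1−δ).
Deviation is unprofitable when 2·δ/(1−δ) ≥ 8, i.e. δ/(1−δ) ≥ 4.
Equivalently δ ≥ 8/(8+2) = 4/5.

4/5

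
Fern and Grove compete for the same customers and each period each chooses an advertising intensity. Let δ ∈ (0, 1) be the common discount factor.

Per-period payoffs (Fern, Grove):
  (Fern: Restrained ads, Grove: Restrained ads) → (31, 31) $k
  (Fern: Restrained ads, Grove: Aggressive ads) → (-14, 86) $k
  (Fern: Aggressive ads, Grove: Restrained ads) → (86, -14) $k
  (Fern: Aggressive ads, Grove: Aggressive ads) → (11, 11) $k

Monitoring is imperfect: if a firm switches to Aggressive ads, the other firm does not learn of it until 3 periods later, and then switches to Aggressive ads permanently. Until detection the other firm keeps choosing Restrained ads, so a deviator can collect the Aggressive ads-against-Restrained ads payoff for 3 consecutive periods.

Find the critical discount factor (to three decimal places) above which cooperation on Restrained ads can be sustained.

0.902

A deviator earns 86 for 3 periods, then 11 forever; cooperating earns 31 forever. Multiplying the IC by (1−δ):
31 ≥ 86(1−δ^3) + 11δ^3, so 75·δ^3 ≥ 55 and δ^3 ≥ 11/15.
δ ≥ (11/15)^(1/3) ≈ 0.902.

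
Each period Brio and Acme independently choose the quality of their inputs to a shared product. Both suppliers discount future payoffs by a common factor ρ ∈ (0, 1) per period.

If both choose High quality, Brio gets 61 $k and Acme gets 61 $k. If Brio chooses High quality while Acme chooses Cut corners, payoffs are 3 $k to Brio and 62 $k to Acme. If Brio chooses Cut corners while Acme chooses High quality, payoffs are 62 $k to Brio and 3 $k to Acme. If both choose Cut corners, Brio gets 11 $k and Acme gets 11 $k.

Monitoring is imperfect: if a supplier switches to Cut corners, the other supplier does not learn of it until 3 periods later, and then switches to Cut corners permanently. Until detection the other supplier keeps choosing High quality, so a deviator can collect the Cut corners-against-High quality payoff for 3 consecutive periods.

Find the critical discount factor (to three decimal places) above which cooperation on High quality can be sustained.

0.270

A deviator earns 62 for 3 periods, then 11 forever; cooperating earns 61 forever. Multiplying the IC by (1−ρ):
61 ≥ 62(1−ρ^3) + 11ρ^3, so 51·ρ^3 ≥ 1 and ρ^3 ≥ 1/51.
ρ ≥ (1/51)^(1/3) ≈ 0.270.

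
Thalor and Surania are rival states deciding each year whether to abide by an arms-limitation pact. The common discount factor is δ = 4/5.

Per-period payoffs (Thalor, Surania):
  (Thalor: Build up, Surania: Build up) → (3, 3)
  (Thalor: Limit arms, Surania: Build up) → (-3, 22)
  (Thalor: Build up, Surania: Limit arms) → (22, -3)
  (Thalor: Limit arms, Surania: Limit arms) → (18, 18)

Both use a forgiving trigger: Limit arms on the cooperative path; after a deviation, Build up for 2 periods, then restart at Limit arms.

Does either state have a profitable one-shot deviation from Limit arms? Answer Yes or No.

No

Comparing payoff streams over the 3 periods until play realigns: cooperate → 18(1+δ+…+δ^2); deviate → 22 + 3(δ+…+δ^2).
Cooperation is sustained iff (18−3)(δ+…+δ^2) ≥ 22−18.
δ+…+δ^2 = 4/5·(1−(4/5)^2)/(1−4/5) = 1.4400, and (22−18)/(18−3) = 0.2667.
1.4400 ≥ 0.2667, so cooperation is sustainable.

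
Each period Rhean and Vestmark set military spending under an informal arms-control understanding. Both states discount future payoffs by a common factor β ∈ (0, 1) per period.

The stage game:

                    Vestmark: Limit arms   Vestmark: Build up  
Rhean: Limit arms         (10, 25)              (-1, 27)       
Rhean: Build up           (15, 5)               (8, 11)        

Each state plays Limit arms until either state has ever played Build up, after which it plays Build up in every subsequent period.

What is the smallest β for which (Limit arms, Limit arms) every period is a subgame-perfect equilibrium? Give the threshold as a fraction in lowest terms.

Rhean's threshold: (15−10)/(15−8) = 5/7.
Vestmark's threshold: (27−25)/(27−11) = 1/8.
5/7 > 1/8, so Rhean binds and β* = 5/7.

5/7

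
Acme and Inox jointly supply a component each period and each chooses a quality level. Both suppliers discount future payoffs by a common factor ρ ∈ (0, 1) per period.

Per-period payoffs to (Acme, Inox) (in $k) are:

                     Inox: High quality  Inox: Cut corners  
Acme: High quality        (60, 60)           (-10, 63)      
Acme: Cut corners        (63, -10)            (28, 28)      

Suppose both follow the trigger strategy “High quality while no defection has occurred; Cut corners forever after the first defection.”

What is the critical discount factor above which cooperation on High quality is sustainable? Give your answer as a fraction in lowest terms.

3/35

Under grim trigger the critical discount factor is (T−C)/(T−P) with T = 63, C = 60, P = 28.
ρ* = (63−60)/(63−28) = 3/35.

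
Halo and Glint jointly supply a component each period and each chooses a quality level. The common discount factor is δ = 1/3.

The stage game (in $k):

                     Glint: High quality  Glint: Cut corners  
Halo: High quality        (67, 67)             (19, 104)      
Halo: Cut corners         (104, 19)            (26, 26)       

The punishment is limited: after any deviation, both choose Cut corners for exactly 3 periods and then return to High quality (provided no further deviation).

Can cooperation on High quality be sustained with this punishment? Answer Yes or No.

IC: δ+…+δ^3 ≥ (104−67)/(67−26) = 37/41.
At δ = 1/3: partial sum = 0.4815 < 0.9024. Cooperation not sustainable.

No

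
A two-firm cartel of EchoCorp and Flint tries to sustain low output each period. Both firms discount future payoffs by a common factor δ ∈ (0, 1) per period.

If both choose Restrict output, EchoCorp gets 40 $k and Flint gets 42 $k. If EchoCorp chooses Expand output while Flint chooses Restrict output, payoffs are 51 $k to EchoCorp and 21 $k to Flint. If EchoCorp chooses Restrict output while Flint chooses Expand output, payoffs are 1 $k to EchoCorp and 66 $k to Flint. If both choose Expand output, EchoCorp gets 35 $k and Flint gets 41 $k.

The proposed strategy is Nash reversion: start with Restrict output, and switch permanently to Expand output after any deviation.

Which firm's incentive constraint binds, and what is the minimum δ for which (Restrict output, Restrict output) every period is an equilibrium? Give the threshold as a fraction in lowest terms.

For EchoCorp: deviation gain 51−40 = 11, per-period punishment loss 40−35 = 5. IC gives δ ≥ 11/16.
For Flint: gain 24, loss 1 per period, so δ ≥ 24/25.
The tighter constraint is Flint's, so cooperation needs δ ≥ 24/25.

Flint; δ ≥ 24/25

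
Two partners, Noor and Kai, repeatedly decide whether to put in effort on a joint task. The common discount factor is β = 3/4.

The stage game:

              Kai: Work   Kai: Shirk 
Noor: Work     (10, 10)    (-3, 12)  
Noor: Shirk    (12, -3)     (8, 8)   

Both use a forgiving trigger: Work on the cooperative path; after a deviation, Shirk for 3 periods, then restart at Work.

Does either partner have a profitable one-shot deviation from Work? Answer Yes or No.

No

IC: β+…+β^3 ≥ (12−10)/(10−8) = 1.
At β = 3/4: partial sum = 1.7344 ≥ 1.0000. Cooperation sustainable.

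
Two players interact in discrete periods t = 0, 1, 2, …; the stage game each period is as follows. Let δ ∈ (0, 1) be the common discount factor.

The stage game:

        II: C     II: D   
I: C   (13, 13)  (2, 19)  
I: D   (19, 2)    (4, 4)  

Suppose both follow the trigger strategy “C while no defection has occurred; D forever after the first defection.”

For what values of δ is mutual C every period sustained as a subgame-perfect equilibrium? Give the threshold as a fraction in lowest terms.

Under grim trigger the critical discount factor is (T−C)/(T−P) with T = 19, C = 13, P = 4.
δ* = (19−13)/(19−4) = 6/15 = 2/5.

2/5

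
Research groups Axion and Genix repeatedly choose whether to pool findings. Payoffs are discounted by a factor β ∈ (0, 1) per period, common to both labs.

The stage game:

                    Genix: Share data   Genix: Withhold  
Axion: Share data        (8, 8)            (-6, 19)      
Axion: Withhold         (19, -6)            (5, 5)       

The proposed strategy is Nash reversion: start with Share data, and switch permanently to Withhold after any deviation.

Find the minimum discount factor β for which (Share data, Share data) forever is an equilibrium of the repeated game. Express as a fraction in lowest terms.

One-period gain from deviating is 19 − 8 = 11. The loss is 8 − 5 = 3 in every subsequent period, with present value 3·β/(1−β).
Deviation is unprofitable when 3·β/(1−β) ≥ 11, i.e. β/(1−β) ≥ 11/3.
Equivalently β ≥ 11/(11+3) = 11/14.

11/14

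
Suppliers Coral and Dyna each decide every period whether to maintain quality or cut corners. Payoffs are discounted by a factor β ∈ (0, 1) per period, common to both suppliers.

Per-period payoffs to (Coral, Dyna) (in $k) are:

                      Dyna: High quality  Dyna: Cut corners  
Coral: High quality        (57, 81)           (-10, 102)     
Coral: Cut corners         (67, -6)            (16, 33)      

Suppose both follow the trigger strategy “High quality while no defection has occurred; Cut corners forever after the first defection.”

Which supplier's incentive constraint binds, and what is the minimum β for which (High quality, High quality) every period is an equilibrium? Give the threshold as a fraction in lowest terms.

Coral: cooperation gives 57 each period; deviation gives 67 once then 16 forever.
  57/(1−β) ≥ 67 + 16β/(1−β) ⇒ β ≥ 10/51.
Dyna: cooperation gives 81 each period; deviation gives 102 once then 33 forever.
  β ≥ 21/69 = 7/23.
Both must hold, so the binding constraint is Dyna's: β ≥ 7/23.

Dyna; β ≥ 7/23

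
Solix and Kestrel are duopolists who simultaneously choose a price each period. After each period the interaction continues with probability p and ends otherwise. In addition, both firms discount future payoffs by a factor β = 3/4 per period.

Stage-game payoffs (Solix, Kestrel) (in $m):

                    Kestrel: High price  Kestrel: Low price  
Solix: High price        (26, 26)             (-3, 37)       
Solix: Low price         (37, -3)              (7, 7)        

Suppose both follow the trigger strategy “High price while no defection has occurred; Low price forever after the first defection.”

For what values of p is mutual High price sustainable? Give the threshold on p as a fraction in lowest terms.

With continuation probability p and discount β, the effective per-period discount factor is βp.
Grim-trigger IC: βp ≥ (37−26)/(37−7) = 11/30.
So p ≥ (11/30)/(3/4) = 22/45.

22/45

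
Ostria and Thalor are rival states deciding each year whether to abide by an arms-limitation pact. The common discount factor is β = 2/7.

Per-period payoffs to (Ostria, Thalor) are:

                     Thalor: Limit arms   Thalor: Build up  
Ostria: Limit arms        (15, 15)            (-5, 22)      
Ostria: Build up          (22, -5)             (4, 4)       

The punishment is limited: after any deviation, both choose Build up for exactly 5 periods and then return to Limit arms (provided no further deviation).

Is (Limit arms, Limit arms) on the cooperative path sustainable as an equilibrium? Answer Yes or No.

No

Comparing payoff streams over the 6 periods until play realigns: cooperate → 15(1+β+…+β^5); deviate → 22 + 4(β+…+β^5).
Cooperation is sustained iff (15−4)(β+…+β^5) ≥ 22−15.
β+…+β^5 = 2/7·(1−(2/7)^5)/(1−2/7) = 0.3992, and (22−15)/(15−4) = 0.6364.
0.3992 < 0.6364, so cooperation is not sustainable.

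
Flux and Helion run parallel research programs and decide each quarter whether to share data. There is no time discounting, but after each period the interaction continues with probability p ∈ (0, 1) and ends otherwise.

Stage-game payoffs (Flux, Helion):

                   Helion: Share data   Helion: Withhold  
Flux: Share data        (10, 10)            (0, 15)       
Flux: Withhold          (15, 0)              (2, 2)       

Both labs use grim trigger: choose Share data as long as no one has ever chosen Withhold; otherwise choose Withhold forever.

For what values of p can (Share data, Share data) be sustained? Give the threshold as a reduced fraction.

5/13

Expected cooperation value is 10 + p·10 + p²·10 + … = 10/(1−p); deviation gives 15 + p·2/(1−p).
10 ≥ 15(1−p) + 2p ⇒ 13p ≥ 5 ⇒ p ≥ 5/13.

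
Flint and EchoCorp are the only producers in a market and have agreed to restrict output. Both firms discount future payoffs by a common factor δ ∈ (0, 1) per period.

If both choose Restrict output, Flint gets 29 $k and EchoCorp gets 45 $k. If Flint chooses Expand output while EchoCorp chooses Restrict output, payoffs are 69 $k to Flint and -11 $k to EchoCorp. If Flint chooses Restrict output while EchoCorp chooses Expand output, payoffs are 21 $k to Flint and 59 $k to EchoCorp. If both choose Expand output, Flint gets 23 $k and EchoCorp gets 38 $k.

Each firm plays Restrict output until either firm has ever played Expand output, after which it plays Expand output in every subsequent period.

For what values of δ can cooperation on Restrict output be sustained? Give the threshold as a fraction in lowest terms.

20/23

Flint's threshold: (69−29)/(69−23) = 20/23.
EchoCorp's threshold: (59−45)/(59−38) = 2/3.
20/23 > 2/3, so Flint binds and δ* = 20/23.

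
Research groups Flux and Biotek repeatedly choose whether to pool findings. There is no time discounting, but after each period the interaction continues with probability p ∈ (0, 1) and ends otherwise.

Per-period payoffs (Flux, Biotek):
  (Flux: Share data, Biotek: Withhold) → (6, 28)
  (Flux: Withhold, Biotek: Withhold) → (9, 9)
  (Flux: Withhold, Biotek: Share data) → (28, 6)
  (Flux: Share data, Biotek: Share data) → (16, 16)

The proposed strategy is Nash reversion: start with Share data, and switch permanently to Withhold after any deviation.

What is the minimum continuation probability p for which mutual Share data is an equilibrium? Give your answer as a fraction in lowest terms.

With no time discounting, the continuation probability p plays the role of the discount factor.
Grim-trigger IC: 16/(1−p) ≥ 28 + 9p/(1−p) ⇒ p ≥ (28−16)/(28−9) = 12/19.

12/19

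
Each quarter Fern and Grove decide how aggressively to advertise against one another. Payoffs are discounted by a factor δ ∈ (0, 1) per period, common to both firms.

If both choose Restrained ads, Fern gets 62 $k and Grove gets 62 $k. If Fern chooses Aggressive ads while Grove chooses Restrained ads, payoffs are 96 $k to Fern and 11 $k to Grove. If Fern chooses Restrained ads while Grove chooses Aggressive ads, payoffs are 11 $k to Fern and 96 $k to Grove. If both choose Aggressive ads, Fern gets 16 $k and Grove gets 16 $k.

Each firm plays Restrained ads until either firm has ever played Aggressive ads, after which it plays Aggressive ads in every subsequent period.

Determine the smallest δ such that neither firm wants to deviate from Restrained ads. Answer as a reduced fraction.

17/40

62/(1−δ) ≥ 96 + 16δ/(1−δ)
62 ≥ 96 − 80δ
δ ≥ 34/80 = 17/40.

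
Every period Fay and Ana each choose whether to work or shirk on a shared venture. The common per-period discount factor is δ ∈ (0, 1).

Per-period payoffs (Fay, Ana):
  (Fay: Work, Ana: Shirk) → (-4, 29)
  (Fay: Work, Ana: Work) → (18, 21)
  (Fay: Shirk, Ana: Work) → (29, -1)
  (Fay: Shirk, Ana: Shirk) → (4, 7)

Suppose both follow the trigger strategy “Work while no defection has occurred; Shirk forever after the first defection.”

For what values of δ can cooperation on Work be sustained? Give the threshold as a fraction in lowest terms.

Fay's threshold: (29−18)/(29−4) = 11/25.
Ana's threshold: (29−21)/(29−7) = 4/11.
11/25 > 4/11, so Fay binds and δ* = 11/25.

11/25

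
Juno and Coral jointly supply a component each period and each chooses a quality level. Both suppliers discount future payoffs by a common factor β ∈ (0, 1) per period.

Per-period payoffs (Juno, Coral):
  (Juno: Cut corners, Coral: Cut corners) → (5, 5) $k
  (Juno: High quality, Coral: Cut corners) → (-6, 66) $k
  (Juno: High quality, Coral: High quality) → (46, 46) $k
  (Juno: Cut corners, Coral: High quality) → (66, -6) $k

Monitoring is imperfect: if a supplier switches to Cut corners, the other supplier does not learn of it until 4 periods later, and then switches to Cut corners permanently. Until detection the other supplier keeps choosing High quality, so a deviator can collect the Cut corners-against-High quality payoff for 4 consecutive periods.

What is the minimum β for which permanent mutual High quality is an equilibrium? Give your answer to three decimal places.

The best deviation is to choose Cut corners for all 4 undetected periods, earning 66 each, then 5 forever once detected.
Deviation value: 66(1−β^4)/(1−β) + 5β^4/(1−β); cooperation value: 46/(1−β).
IC: 46 ≥ 66(1−β^4) + 5β^4 = 66 − 61β^4.
So β^4 ≥ 20/61, giving β ≥ (20/61)^(1/4) ≈ 0.757.

0.757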